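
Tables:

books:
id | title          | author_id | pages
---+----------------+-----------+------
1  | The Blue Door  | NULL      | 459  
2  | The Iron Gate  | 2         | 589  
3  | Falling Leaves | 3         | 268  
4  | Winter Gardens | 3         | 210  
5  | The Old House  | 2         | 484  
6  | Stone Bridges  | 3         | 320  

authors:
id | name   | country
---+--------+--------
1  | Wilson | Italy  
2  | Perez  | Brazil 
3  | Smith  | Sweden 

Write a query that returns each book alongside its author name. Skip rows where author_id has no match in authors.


INNER JOIN keeps only books rows whose author_id matches an id in authors. Walk through each book:
  - book 1 (The Blue Door): author_id=NULL, no match -> dropped
  - book 2 (The Iron Gate): author_id=2 -> matches Perez
  - book 3 (Falling Leaves): author_id=3 -> matches Smith
  - book 4 (Winter Gardens): author_id=3 -> matches Smith
  - book 5 (The Old House): author_id=2 -> matches Perez
  - book 6 (Stone Bridges): author_id=3 -> matches Smith
So 1 of 6 rows is dropped.

SQL:
SELECT a.title, b.name AS author
FROM books a
INNER JOIN authors b ON a.author_id = b.id

Result:
title          | author
---------------+-------
The Iron Gate  | Perez 
Falling Leaves | Smith 
Winter Gardens | Smith 
The Old House  | Perez 
Stone Bridges  | Smith 


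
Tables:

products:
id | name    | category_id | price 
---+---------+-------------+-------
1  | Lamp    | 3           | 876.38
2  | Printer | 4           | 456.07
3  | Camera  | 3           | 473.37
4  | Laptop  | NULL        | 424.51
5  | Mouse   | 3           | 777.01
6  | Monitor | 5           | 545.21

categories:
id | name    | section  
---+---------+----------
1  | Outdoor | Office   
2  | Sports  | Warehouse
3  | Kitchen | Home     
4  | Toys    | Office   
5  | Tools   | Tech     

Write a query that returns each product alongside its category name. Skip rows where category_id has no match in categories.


INNER JOIN keeps only products rows whose category_id matches an id in categories. Walk through each product:
  - product 1 (Lamp): category_id=3 -> matches Kitchen
  - product 2 (Printer): category_id=4 -> matches Toys
  - product 3 (Camera): category_id=3 -> matches Kitchen
  - product 4 (Laptop): category_id=NULL, no match -> dropped
  - product 5 (Mouse): category_id=3 -> matches Kitchen
  - product 6 (Monitor): category_id=5 -> matches Tools
So 1 of 6 rows is dropped.

SQL:
SELECT a.name, b.name AS category
FROM products a
INNER JOIN categories b ON a.category_id = b.id

Result:
name    | category
--------+---------
Lamp    | Kitchen 
Printer | Toys    
Camera  | Kitchen 
Mouse   | Kitchen 
Monitor | Tools   


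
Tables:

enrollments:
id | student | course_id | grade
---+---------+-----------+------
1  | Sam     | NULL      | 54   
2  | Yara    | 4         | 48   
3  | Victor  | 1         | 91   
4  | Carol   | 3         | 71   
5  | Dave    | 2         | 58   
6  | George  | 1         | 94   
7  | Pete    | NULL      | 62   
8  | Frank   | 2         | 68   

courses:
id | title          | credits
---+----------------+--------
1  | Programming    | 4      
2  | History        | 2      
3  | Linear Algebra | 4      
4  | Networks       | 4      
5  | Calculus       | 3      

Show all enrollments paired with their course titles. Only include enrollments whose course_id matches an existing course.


INNER JOIN keeps only enrollments rows whose course_id matches an id in courses. Walk through each enrollment:
  - enrollment 1 (Sam): course_id=NULL, no match -> dropped
  - enrollment 2 (Yara): course_id=4 -> matches Networks
  - enrollment 3 (Victor): course_id=1 -> matches Programming
  - enrollment 4 (Carol): course_id=3 -> matches Linear Algebra
  - enrollment 5 (Dave): course_id=2 -> matches History
  - enrollment 6 (George): course_id=1 -> matches Programming
  - enrollment 7 (Pete): course_id=NULL, no match -> dropped
  - enrollment 8 (Frank): course_id=2 -> matches History
So 2 of 8 rows are dropped.

SQL:
SELECT a.student, b.title AS course
FROM enrollments a
INNER JOIN courses b ON a.course_id = b.id

Result:
student | course        
--------+---------------
Yara    | Networks      
Victor  | Programming   
Carol   | Linear Algebra
Dave    | History       
George  | Programming   
Frank   | History       


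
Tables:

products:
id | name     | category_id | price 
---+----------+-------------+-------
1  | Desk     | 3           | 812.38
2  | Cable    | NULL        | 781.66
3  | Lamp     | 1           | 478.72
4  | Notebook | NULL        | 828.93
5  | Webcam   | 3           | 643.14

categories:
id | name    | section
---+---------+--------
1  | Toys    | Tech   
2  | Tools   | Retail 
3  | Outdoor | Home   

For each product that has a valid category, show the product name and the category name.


INNER JOIN keeps only products rows whose category_id matches an id in categories. Walk through each product:
  - product 1 (Desk): category_id=3 -> matches Outdoor
  - product 2 (Cable): category_id=NULL, no match -> dropped
  - product 3 (Lamp): category_id=1 -> matches Toys
  - product 4 (Notebook): category_id=NULL, no match -> dropped
  - product 5 (Webcam): category_id=3 -> matches Outdoor
So 2 of 5 rows are dropped.

SQL:
SELECT a.name, b.name AS category
FROM products a
INNER JOIN categories b ON a.category_id = b.id

Result:
name   | category
-------+---------
Desk   | Outdoor 
Lamp   | Toys    
Webcam | Outdoor 


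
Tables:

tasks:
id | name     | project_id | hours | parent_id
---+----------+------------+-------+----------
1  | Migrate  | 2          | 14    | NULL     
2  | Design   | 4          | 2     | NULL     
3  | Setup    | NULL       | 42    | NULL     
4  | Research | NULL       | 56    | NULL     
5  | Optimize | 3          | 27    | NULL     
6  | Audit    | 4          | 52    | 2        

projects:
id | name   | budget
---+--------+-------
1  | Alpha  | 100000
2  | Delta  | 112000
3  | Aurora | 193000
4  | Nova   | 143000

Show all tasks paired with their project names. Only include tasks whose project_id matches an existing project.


INNER JOIN keeps only tasks rows whose project_id matches an id in projects. Walk through each task:
  - task 1 (Migrate): project_id=2 -> matches Delta
  - task 2 (Design): project_id=4 -> matches Nova
  - task 3 (Setup): project_id=NULL, no match -> dropped
  - task 4 (Research): project_id=NULL, no match -> dropped
  - task 5 (Optimize): project_id=3 -> matches Aurora
  - task 6 (Audit): project_id=4 -> matches Nova
So 2 of 6 rows are dropped.

SQL:
SELECT a.name, b.name AS project
FROM tasks a
INNER JOIN projects b ON a.project_id = b.id

Result:
name     | project
---------+--------
Migrate  | Delta  
Design   | Nova   
Optimize | Aurora 
Audit    | Nova   


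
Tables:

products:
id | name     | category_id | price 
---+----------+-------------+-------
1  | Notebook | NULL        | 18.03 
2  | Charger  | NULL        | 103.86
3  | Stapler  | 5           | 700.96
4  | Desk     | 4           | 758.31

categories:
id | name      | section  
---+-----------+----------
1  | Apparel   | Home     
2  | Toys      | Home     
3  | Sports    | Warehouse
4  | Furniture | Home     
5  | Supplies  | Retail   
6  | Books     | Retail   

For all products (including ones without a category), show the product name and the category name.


LEFT JOIN keeps every row from products (the left table); where category_id has no match in categories, the category columns become NULL. Walk through each product:
  - product 1 (Notebook): category_id=NULL, no match -> kept with NULL
  - product 2 (Charger): category_id=NULL, no match -> kept with NULL
  - product 3 (Stapler): category_id=5 -> matches Supplies
  - product 4 (Desk): category_id=4 -> matches Furniture
All 4 rows appear; 2 have NULL category.

SQL:
SELECT a.name, b.name AS category
FROM products a
LEFT JOIN categories b ON a.category_id = b.id

Result:
name     | category 
---------+----------
Notebook | NULL     
Charger  | NULL     
Stapler  | Supplies 
Desk     | Furniture


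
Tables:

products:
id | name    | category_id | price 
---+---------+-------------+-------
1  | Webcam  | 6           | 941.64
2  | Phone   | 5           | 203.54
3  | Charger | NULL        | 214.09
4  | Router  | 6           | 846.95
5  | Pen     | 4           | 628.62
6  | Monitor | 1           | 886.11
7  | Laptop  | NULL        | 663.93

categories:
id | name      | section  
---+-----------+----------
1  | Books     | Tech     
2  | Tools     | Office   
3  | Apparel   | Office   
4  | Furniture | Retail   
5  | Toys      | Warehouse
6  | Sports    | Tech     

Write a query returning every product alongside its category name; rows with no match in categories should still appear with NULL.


LEFT JOIN keeps every row from products (the left table); where category_id has no match in categories, the category columns become NULL. Walk through each product:
  - product 1 (Webcam): category_id=6 -> matches Sports
  - product 2 (Phone): category_id=5 -> matches Toys
  - product 3 (Charger): category_id=NULL, no match -> kept with NULL
  - product 4 (Router): category_id=6 -> matches Sports
  - product 5 (Pen): category_id=4 -> matches Furniture
  - product 6 (Monitor): category_id=1 -> matches Books
  - product 7 (Laptop): category_id=NULL, no match -> kept with NULL
All 7 rows appear; 2 have NULL category.

SQL:
SELECT a.name, b.name AS category
FROM products a
LEFT JOIN categories b ON a.category_id = b.id

Result:
name    | category 
--------+----------
Webcam  | Sports   
Phone   | Toys     
Charger | NULL     
Router  | Sports   
Pen     | Furniture
Monitor | Books    
Laptop  | NULL     


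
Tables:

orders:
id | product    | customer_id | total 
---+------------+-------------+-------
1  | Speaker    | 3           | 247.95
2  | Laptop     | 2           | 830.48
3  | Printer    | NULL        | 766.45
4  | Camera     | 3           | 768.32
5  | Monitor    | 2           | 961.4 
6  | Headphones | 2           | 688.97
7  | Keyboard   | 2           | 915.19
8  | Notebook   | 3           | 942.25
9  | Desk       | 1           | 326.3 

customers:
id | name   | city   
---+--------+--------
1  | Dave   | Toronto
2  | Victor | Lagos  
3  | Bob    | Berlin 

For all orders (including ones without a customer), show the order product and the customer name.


LEFT JOIN keeps every row from orders (the left table); where customer_id has no match in customers, the customer columns become NULL. Walk through each order:
  - order 1 (Speaker): customer_id=3 -> matches Bob
  - order 2 (Laptop): customer_id=2 -> matches Victor
  - order 3 (Printer): customer_id=NULL, no match -> kept with NULL
  - order 4 (Camera): customer_id=3 -> matches Bob
  - order 5 (Monitor): customer_id=2 -> matches Victor
  - order 6 (Headphones): customer_id=2 -> matches Victor
  - order 7 (Keyboard): customer_id=2 -> matches Victor
  - order 8 (Notebook): customer_id=3 -> matches Bob
  - order 9 (Desk): customer_id=1 -> matches Dave
All 9 rows appear; 1 has NULL customer.

SQL:
SELECT a.product, b.name AS customer
FROM orders a
LEFT JOIN customers b ON a.customer_id = b.id

Result:
product    | customer
-----------+---------
Speaker    | Bob     
Laptop     | Victor  
Printer    | NULL    
Camera     | Bob     
Monitor    | Victor  
Headphones | Victor  
Keyboard   | Victor  
Notebook   | Bob     
Desk       | Dave    


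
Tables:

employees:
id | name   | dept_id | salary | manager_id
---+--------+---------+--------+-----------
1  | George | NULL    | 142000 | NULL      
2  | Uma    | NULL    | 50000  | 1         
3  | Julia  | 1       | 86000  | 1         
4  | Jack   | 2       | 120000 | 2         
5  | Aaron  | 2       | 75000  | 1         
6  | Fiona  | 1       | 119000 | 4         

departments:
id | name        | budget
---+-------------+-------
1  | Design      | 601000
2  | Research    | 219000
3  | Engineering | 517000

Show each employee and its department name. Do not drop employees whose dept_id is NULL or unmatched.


LEFT JOIN keeps every row from employees (the left table); where dept_id has no match in departments, the department columns become NULL. Walk through each employee:
  - employee 1 (George): dept_id=NULL, no match -> kept with NULL
  - employee 2 (Uma): dept_id=NULL, no match -> kept with NULL
  - employee 3 (Julia): dept_id=1 -> matches Design
  - employee 4 (Jack): dept_id=2 -> matches Research
  - employee 5 (Aaron): dept_id=2 -> matches Research
  - employee 6 (Fiona): dept_id=1 -> matches Design
All 6 rows appear; 2 have NULL department.

SQL:
SELECT a.name, b.name AS department
FROM employees a
LEFT JOIN departments b ON a.dept_id = b.id

Result:
name   | department
-------+-----------
George | NULL      
Uma    | NULL      
Julia  | Design    
Jack   | Research  
Aaron  | Research  
Fiona  | Design    


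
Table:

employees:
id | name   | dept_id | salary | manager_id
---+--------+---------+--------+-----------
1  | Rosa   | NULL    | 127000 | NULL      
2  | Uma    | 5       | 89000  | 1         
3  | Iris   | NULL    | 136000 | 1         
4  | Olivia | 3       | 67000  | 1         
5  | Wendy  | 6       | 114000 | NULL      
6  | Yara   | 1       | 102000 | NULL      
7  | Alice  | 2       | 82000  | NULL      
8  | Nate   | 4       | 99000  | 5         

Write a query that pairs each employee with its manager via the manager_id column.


This is a self-join: employees is joined to a second copy of itself, matching each row's manager_id to another row's id. Use LEFT JOIN so rows with manager_id=NULL are kept.
  - employee 1 (Rosa): manager_id=NULL -> NULL
  - employee 2 (Uma): manager_id=1 -> Rosa
  - employee 3 (Iris): manager_id=1 -> Rosa
  - employee 4 (Olivia): manager_id=1 -> Rosa
  - employee 5 (Wendy): manager_id=NULL -> NULL
  - employee 6 (Yara): manager_id=NULL -> NULL
  - employee 7 (Alice): manager_id=NULL -> NULL
  - employee 8 (Nate): manager_id=5 -> Wendy

SQL:
SELECT a.name AS item, b.name AS manager
FROM employees a
LEFT JOIN employees b ON a.manager_id = b.id

Result:
item   | manager
-------+--------
Rosa   | NULL   
Uma    | Rosa   
Iris   | Rosa   
Olivia | Rosa   
Wendy  | NULL   
Yara   | NULL   
Alice  | NULL   
Nate   | Wendy  


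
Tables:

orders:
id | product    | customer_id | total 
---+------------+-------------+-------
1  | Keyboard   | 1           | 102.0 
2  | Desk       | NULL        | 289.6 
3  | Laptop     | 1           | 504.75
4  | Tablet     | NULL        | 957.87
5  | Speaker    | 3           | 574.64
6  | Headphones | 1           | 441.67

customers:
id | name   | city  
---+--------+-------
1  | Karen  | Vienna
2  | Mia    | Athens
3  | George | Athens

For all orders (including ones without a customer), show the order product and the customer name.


LEFT JOIN keeps every row from orders (the left table); where customer_id has no match in customers, the customer columns become NULL. Walk through each order:
  - order 1 (Keyboard): customer_id=1 -> matches Karen
  - order 2 (Desk): customer_id=NULL, no match -> kept with NULL
  - order 3 (Laptop): customer_id=1 -> matches Karen
  - order 4 (Tablet): customer_id=NULL, no match -> kept with NULL
  - order 5 (Speaker): customer_id=3 -> matches George
  - order 6 (Headphones): customer_id=1 -> matches Karen
All 6 rows appear; 2 have NULL customer.

SQL:
SELECT a.product, b.name AS customer
FROM orders a
LEFT JOIN customers b ON a.customer_id = b.id

Result:
product    | customer
-----------+---------
Keyboard   | Karen   
Desk       | NULL    
Laptop     | Karen   
Tablet     | NULL    
Speaker    | George  
Headphones | Karen   


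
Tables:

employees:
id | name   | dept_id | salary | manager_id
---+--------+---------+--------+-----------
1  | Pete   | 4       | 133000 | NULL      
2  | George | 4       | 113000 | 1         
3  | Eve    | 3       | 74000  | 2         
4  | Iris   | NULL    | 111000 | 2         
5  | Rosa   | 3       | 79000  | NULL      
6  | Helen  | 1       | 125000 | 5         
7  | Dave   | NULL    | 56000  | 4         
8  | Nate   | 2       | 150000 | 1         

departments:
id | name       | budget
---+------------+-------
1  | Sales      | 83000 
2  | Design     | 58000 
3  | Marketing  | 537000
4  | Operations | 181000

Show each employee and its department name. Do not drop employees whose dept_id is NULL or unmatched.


LEFT JOIN keeps every row from employees (the left table); where dept_id has no match in departments, the department columns become NULL. Walk through each employee:
  - employee 1 (Pete): dept_id=4 -> matches Operations
  - employee 2 (George): dept_id=4 -> matches Operations
  - employee 3 (Eve): dept_id=3 -> matches Marketing
  - employee 4 (Iris): dept_id=NULL, no match -> kept with NULL
  - employee 5 (Rosa): dept_id=3 -> matches Marketing
  - employee 6 (Helen): dept_id=1 -> matches Sales
  - employee 7 (Dave): dept_id=NULL, no match -> kept with NULL
  - employee 8 (Nate): dept_id=2 -> matches Design
All 8 rows appear; 2 have NULL department.

SQL:
SELECT a.name, b.name AS department
FROM employees a
LEFT JOIN departments b ON a.dept_id = b.id

Result:
name   | department
-------+-----------
Pete   | Operations
George | Operations
Eve    | Marketing 
Iris   | NULL      
Rosa   | Marketing 
Helen  | Sales     
Dave   | NULL      
Nate   | Design    


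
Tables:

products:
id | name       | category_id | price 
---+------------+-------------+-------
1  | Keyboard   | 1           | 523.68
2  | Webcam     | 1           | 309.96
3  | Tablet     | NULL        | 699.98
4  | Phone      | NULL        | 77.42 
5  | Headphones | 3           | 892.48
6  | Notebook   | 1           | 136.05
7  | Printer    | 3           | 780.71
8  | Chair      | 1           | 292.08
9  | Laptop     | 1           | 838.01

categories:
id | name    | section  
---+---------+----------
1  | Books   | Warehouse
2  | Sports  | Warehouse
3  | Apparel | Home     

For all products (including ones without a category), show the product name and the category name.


LEFT JOIN keeps every row from products (the left table); where category_id has no match in categories, the category columns become NULL. Walk through each product:
  - product 1 (Keyboard): category_id=1 -> matches Books
  - product 2 (Webcam): category_id=1 -> matches Books
  - product 3 (Tablet): category_id=NULL, no match -> kept with NULL
  - product 4 (Phone): category_id=NULL, no match -> kept with NULL
  - product 5 (Headphones): category_id=3 -> matches Apparel
  - product 6 (Notebook): category_id=1 -> matches Books
  - product 7 (Printer): category_id=3 -> matches Apparel
  - product 8 (Chair): category_id=1 -> matches Books
  - product 9 (Laptop): category_id=1 -> matches Books
All 9 rows appear; 2 have NULL category.

SQL:
SELECT a.name, b.name AS category
FROM products a
LEFT JOIN categories b ON a.category_id = b.id

Result:
name       | category
-----------+---------
Keyboard   | Books   
Webcam     | Books   
Tablet     | NULL    
Phone      | NULL    
Headphones | Apparel 
Notebook   | Books   
Printer    | Apparel 
Chair      | Books   
Laptop     | Books   


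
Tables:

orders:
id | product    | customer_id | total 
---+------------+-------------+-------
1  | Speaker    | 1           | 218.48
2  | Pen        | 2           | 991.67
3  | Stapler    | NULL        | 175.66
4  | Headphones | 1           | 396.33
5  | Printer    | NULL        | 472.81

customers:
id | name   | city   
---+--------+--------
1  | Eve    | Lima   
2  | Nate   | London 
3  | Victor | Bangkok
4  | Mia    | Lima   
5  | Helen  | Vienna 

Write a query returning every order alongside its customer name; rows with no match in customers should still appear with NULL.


LEFT JOIN keeps every row from orders (the left table); where customer_id has no match in customers, the customer columns become NULL. Walk through each order:
  - order 1 (Speaker): customer_id=1 -> matches Eve
  - order 2 (Pen): customer_id=2 -> matches Nate
  - order 3 (Stapler): customer_id=NULL, no match -> kept with NULL
  - order 4 (Headphones): customer_id=1 -> matches Eve
  - order 5 (Printer): customer_id=NULL, no match -> kept with NULL
All 5 rows appear; 2 have NULL customer.

SQL:
SELECT a.product, b.name AS customer
FROM orders a
LEFT JOIN customers b ON a.customer_id = b.id

Result:
product    | customer
-----------+---------
Speaker    | Eve     
Pen        | Nate    
Stapler    | NULL    
Headphones | Eve     
Printer    | NULL    


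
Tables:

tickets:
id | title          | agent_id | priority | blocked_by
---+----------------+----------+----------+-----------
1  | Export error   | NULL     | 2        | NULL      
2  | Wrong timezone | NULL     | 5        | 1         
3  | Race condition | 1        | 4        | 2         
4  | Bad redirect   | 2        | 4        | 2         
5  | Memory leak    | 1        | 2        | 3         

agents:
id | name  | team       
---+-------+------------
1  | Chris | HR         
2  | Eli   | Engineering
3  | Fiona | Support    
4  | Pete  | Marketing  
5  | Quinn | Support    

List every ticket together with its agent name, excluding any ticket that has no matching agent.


INNER JOIN keeps only tickets rows whose agent_id matches an id in agents. Walk through each ticket:
  - ticket 1 (Export error): agent_id=NULL, no match -> dropped
  - ticket 2 (Wrong timezone): agent_id=NULL, no match -> dropped
  - ticket 3 (Race condition): agent_id=1 -> matches Chris
  - ticket 4 (Bad redirect): agent_id=2 -> matches Eli
  - ticket 5 (Memory leak): agent_id=1 -> matches Chris
So 2 of 5 rows are dropped.

SQL:
SELECT a.title, b.name AS agent
FROM tickets a
INNER JOIN agents b ON a.agent_id = b.id

Result:
title          | agent
---------------+------
Race condition | Chris
Bad redirect   | Eli  
Memory leak    | Chris


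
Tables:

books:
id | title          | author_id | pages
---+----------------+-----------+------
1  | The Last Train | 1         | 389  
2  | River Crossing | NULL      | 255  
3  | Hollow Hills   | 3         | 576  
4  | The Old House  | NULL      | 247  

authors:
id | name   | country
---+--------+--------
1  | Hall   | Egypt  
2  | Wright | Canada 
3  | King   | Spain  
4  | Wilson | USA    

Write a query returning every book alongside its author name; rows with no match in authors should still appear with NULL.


LEFT JOIN keeps every row from books (the left table); where author_id has no match in authors, the author columns become NULL. Walk through each book:
  - book 1 (The Last Train): author_id=1 -> matches Hall
  - book 2 (River Crossing): author_id=NULL, no match -> kept with NULL
  - book 3 (Hollow Hills): author_id=3 -> matches King
  - book 4 (The Old House): author_id=NULL, no match -> kept with NULL
All 4 rows appear; 2 have NULL author.

SQL:
SELECT a.title, b.name AS author
FROM books a
LEFT JOIN authors b ON a.author_id = b.id

Result:
title          | author
---------------+-------
The Last Train | Hall  
River Crossing | NULL  
Hollow Hills   | King  
The Old House  | NULL  


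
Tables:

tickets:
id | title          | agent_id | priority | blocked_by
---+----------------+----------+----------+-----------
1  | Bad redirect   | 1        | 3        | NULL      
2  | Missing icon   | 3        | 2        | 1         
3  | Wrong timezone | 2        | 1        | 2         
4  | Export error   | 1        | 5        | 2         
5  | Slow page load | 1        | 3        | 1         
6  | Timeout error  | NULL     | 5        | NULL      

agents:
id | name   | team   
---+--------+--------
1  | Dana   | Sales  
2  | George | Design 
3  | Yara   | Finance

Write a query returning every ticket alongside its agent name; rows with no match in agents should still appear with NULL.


LEFT JOIN keeps every row from tickets (the left table); where agent_id has no match in agents, the agent columns become NULL. Walk through each ticket:
  - ticket 1 (Bad redirect): agent_id=1 -> matches Dana
  - ticket 2 (Missing icon): agent_id=3 -> matches Yara
  - ticket 3 (Wrong timezone): agent_id=2 -> matches George
  - ticket 4 (Export error): agent_id=1 -> matches Dana
  - ticket 5 (Slow page load): agent_id=1 -> matches Dana
  - ticket 6 (Timeout error): agent_id=NULL, no match -> kept with NULL
All 6 rows appear; 1 has NULL agent.

SQL:
SELECT a.title, b.name AS agent
FROM tickets a
LEFT JOIN agents b ON a.agent_id = b.id

Result:
title          | agent 
---------------+-------
Bad redirect   | Dana  
Missing icon   | Yara  
Wrong timezone | George
Export error   | Dana  
Slow page load | Dana  
Timeout error  | NULL  


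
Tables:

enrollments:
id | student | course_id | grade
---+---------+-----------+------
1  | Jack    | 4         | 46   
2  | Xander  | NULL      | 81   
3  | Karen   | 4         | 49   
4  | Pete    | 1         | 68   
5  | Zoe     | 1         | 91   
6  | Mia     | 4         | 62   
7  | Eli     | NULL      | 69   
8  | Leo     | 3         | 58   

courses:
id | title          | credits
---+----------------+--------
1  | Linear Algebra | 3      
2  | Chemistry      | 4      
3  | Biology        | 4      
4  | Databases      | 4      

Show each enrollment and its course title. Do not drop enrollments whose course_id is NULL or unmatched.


LEFT JOIN keeps every row from enrollments (the left table); where course_id has no match in courses, the course columns become NULL. Walk through each enrollment:
  - enrollment 1 (Jack): course_id=4 -> matches Databases
  - enrollment 2 (Xander): course_id=NULL, no match -> kept with NULL
  - enrollment 3 (Karen): course_id=4 -> matches Databases
  - enrollment 4 (Pete): course_id=1 -> matches Linear Algebra
  - enrollment 5 (Zoe): course_id=1 -> matches Linear Algebra
  - enrollment 6 (Mia): course_id=4 -> matches Databases
  - enrollment 7 (Eli): course_id=NULL, no match -> kept with NULL
  - enrollment 8 (Leo): course_id=3 -> matches Biology
All 8 rows appear; 2 have NULL course.

SQL:
SELECT a.student, b.title AS course
FROM enrollments a
LEFT JOIN courses b ON a.course_id = b.id

Result:
student | course        
--------+---------------
Jack    | Databases     
Xander  | NULL          
Karen   | Databases     
Pete    | Linear Algebra
Zoe     | Linear Algebra
Mia     | Databases     
Eli     | NULL          
Leo     | Biology       


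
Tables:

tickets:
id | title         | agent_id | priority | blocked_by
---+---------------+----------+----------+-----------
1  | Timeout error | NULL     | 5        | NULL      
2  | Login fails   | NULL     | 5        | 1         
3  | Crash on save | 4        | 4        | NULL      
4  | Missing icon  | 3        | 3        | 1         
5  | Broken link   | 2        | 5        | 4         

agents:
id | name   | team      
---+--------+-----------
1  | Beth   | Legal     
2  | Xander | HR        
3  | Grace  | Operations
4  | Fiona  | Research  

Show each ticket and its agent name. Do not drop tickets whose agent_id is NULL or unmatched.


LEFT JOIN keeps every row from tickets (the left table); where agent_id has no match in agents, the agent columns become NULL. Walk through each ticket:
  - ticket 1 (Timeout error): agent_id=NULL, no match -> kept with NULL
  - ticket 2 (Login fails): agent_id=NULL, no match -> kept with NULL
  - ticket 3 (Crash on save): agent_id=4 -> matches Fiona
  - ticket 4 (Missing icon): agent_id=3 -> matches Grace
  - ticket 5 (Broken link): agent_id=2 -> matches Xander
All 5 rows appear; 2 have NULL agent.

SQL:
SELECT a.title, b.name AS agent
FROM tickets a
LEFT JOIN agents b ON a.agent_id = b.id

Result:
title         | agent 
--------------+-------
Timeout error | NULL  
Login fails   | NULL  
Crash on save | Fiona 
Missing icon  | Grace 
Broken link   | Xander


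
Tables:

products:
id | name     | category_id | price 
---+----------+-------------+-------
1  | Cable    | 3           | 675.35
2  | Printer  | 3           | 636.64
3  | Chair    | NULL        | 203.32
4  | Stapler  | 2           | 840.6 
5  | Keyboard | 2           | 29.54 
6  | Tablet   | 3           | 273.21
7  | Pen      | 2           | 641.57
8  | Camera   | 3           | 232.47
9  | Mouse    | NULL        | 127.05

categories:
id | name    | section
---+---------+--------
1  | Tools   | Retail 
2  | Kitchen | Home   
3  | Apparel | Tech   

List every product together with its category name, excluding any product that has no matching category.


INNER JOIN keeps only products rows whose category_id matches an id in categories. Walk through each product:
  - product 1 (Cable): category_id=3 -> matches Apparel
  - product 2 (Printer): category_id=3 -> matches Apparel
  - product 3 (Chair): category_id=NULL, no match -> dropped
  - product 4 (Stapler): category_id=2 -> matches Kitchen
  - product 5 (Keyboard): category_id=2 -> matches Kitchen
  - product 6 (Tablet): category_id=3 -> matches Apparel
  - product 7 (Pen): category_id=2 -> matches Kitchen
  - product 8 (Camera): category_id=3 -> matches Apparel
  - product 9 (Mouse): category_id=NULL, no match -> dropped
So 2 of 9 rows are dropped.

SQL:
SELECT a.name, b.name AS category
FROM products a
INNER JOIN categories b ON a.category_id = b.id

Result:
name     | category
---------+---------
Cable    | Apparel 
Printer  | Apparel 
Stapler  | Kitchen 
Keyboard | Kitchen 
Tablet   | Apparel 
Pen      | Kitchen 
Camera   | Apparel 


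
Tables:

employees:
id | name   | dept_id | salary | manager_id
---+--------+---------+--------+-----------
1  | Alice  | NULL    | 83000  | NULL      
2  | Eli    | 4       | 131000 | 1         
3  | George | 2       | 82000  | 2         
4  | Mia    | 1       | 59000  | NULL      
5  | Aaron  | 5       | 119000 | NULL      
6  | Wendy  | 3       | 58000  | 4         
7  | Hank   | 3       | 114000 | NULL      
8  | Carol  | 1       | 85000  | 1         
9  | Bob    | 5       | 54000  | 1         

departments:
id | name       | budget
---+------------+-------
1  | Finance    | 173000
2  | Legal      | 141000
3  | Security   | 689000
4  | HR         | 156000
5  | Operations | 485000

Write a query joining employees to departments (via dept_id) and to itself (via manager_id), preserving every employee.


Two LEFT JOINs from the same base table employees: one to departments via dept_id, one to employees itself via manager_id. Both are LEFT so every employee is preserved.
Match against departments:
  - employee 1 (Alice): dept_id=NULL, no match -> kept with NULL
  - employee 2 (Eli): dept_id=4 -> matches HR
  - employee 3 (George): dept_id=2 -> matches Legal
  - employee 4 (Mia): dept_id=1 -> matches Finance
  - employee 5 (Aaron): dept_id=5 -> matches Operations
  - employee 6 (Wendy): dept_id=3 -> matches Security
  - employee 7 (Hank): dept_id=3 -> matches Security
  - employee 8 (Carol): dept_id=1 -> matches Finance
  - employee 9 (Bob): dept_id=5 -> matches Operations
Match against employees (self):
  - employee 1 (Alice): manager_id=NULL -> NULL
  - employee 2 (Eli): manager_id=1 -> Alice
  - employee 3 (George): manager_id=2 -> Eli
  - employee 4 (Mia): manager_id=NULL -> NULL
  - employee 5 (Aaron): manager_id=NULL -> NULL
  - employee 6 (Wendy): manager_id=4 -> Mia
  - employee 7 (Hank): manager_id=NULL -> NULL
  - employee 8 (Carol): manager_id=1 -> Alice
  - employee 9 (Bob): manager_id=1 -> Alice

SQL:
SELECT a.name, b.name AS department, c.name AS manager
FROM employees a
LEFT JOIN departments b ON a.dept_id = b.id
LEFT JOIN employees c ON a.manager_id = c.id

Result:
name   | department | manager
-------+------------+--------
Alice  | NULL       | NULL   
Eli    | HR         | Alice  
George | Legal      | Eli    
Mia    | Finance    | NULL   
Aaron  | Operations | NULL   
Wendy  | Security   | Mia    
Hank   | Security   | NULL   
Carol  | Finance    | Alice  
Bob    | Operations | Alice  


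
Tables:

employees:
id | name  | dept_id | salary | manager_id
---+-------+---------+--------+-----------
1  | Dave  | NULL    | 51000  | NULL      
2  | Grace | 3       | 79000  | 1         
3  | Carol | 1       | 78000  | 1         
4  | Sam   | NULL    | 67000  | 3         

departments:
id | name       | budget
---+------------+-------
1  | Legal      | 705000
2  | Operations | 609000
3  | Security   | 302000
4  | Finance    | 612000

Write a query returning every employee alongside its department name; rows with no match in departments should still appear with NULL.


LEFT JOIN keeps every row from employees (the left table); where dept_id has no match in departments, the department columns become NULL. Walk through each employee:
  - employee 1 (Dave): dept_id=NULL, no match -> kept with NULL
  - employee 2 (Grace): dept_id=3 -> matches Security
  - employee 3 (Carol): dept_id=1 -> matches Legal
  - employee 4 (Sam): dept_id=NULL, no match -> kept with NULL
All 4 rows appear; 2 have NULL department.

SQL:
SELECT a.name, b.name AS department
FROM employees a
LEFT JOIN departments b ON a.dept_id = b.id

Result:
name  | department
------+-----------
Dave  | NULL      
Grace | Security  
Carol | Legal     
Sam   | NULL      


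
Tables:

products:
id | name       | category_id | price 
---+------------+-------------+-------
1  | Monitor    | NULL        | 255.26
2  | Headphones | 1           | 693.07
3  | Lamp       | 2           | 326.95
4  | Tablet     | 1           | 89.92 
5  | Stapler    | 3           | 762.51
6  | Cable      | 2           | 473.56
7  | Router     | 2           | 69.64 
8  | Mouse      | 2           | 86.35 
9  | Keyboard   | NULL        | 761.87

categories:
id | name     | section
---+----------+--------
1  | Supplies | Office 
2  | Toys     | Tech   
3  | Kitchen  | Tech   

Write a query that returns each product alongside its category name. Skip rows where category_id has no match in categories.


INNER JOIN keeps only products rows whose category_id matches an id in categories. Walk through each product:
  - product 1 (Monitor): category_id=NULL, no match -> dropped
  - product 2 (Headphones): category_id=1 -> matches Supplies
  - product 3 (Lamp): category_id=2 -> matches Toys
  - product 4 (Tablet): category_id=1 -> matches Supplies
  - product 5 (Stapler): category_id=3 -> matches Kitchen
  - product 6 (Cable): category_id=2 -> matches Toys
  - product 7 (Router): category_id=2 -> matches Toys
  - product 8 (Mouse): category_id=2 -> matches Toys
  - product 9 (Keyboard): category_id=NULL, no match -> dropped
So 2 of 9 rows are dropped.

SQL:
SELECT a.name, b.name AS category
FROM products a
INNER JOIN categories b ON a.category_id = b.id

Result:
name       | category
-----------+---------
Headphones | Supplies
Lamp       | Toys    
Tablet     | Supplies
Stapler    | Kitchen 
Cable      | Toys    
Router     | Toys    
Mouse      | Toys    


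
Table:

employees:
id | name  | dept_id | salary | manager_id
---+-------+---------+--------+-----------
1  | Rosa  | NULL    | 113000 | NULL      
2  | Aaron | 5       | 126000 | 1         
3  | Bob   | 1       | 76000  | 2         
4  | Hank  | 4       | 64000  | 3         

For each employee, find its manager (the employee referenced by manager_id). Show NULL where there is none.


This is a self-join: employees is joined to a second copy of itself, matching each row's manager_id to another row's id. Use LEFT JOIN so rows with manager_id=NULL are kept.
  - employee 1 (Rosa): manager_id=NULL -> NULL
  - employee 2 (Aaron): manager_id=1 -> Rosa
  - employee 3 (Bob): manager_id=2 -> Aaron
  - employee 4 (Hank): manager_id=3 -> Bob

SQL:
SELECT a.name AS item, b.name AS manager
FROM employees a
LEFT JOIN employees b ON a.manager_id = b.id

Result:
item  | manager
------+--------
Rosa  | NULL   
Aaron | Rosa   
Bob   | Aaron  
Hank  | Bob    


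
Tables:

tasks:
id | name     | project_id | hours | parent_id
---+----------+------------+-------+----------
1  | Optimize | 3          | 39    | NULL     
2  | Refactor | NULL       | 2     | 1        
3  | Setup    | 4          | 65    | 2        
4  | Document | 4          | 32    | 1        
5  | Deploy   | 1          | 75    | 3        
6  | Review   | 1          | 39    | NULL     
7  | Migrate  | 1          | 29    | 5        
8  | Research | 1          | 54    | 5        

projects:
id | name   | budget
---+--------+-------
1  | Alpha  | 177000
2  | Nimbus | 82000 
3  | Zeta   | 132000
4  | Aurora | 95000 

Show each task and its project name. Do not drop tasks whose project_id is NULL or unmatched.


LEFT JOIN keeps every row from tasks (the left table); where project_id has no match in projects, the project columns become NULL. Walk through each task:
  - task 1 (Optimize): project_id=3 -> matches Zeta
  - task 2 (Refactor): project_id=NULL, no match -> kept with NULL
  - task 3 (Setup): project_id=4 -> matches Aurora
  - task 4 (Document): project_id=4 -> matches Aurora
  - task 5 (Deploy): project_id=1 -> matches Alpha
  - task 6 (Review): project_id=1 -> matches Alpha
  - task 7 (Migrate): project_id=1 -> matches Alpha
  - task 8 (Research): project_id=1 -> matches Alpha
All 8 rows appear; 1 has NULL project.

SQL:
SELECT a.name, b.name AS project
FROM tasks a
LEFT JOIN projects b ON a.project_id = b.id

Result:
name     | project
---------+--------
Optimize | Zeta   
Refactor | NULL   
Setup    | Aurora 
Document | Aurora 
Deploy   | Alpha  
Review   | Alpha  
Migrate  | Alpha  
Research | Alpha  


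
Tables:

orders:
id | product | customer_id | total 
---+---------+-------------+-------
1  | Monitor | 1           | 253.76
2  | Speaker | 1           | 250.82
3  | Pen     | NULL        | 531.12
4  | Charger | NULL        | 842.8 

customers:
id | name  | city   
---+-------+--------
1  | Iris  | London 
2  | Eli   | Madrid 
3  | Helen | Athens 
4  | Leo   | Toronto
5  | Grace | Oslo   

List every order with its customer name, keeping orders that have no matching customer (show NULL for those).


LEFT JOIN keeps every row from orders (the left table); where customer_id has no match in customers, the customer columns become NULL. Walk through each order:
  - order 1 (Monitor): customer_id=1 -> matches Iris
  - order 2 (Speaker): customer_id=1 -> matches Iris
  - order 3 (Pen): customer_id=NULL, no match -> kept with NULL
  - order 4 (Charger): customer_id=NULL, no match -> kept with NULL
All 4 rows appear; 2 have NULL customer.

SQL:
SELECT a.product, b.name AS customer
FROM orders a
LEFT JOIN customers b ON a.customer_id = b.id

Result:
product | customer
--------+---------
Monitor | Iris    
Speaker | Iris    
Pen     | NULL    
Charger | NULL    


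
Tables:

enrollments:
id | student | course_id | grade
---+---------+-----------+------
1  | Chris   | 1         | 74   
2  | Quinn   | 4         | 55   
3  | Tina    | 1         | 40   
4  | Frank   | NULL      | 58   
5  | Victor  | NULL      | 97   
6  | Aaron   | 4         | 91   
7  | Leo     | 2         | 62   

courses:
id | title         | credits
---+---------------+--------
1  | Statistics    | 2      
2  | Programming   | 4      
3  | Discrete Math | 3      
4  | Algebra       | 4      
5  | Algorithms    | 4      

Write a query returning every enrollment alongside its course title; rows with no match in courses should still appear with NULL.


LEFT JOIN keeps every row from enrollments (the left table); where course_id has no match in courses, the course columns become NULL. Walk through each enrollment:
  - enrollment 1 (Chris): course_id=1 -> matches Statistics
  - enrollment 2 (Quinn): course_id=4 -> matches Algebra
  - enrollment 3 (Tina): course_id=1 -> matches Statistics
  - enrollment 4 (Frank): course_id=NULL, no match -> kept with NULL
  - enrollment 5 (Victor): course_id=NULL, no match -> kept with NULL
  - enrollment 6 (Aaron): course_id=4 -> matches Algebra
  - enrollment 7 (Leo): course_id=2 -> matches Programming
All 7 rows appear; 2 have NULL course.

SQL:
SELECT a.student, b.title AS course
FROM enrollments a
LEFT JOIN courses b ON a.course_id = b.id

Result:
student | course     
--------+------------
Chris   | Statistics 
Quinn   | Algebra    
Tina    | Statistics 
Frank   | NULL       
Victor  | NULL       
Aaron   | Algebra    
Leo     | Programming


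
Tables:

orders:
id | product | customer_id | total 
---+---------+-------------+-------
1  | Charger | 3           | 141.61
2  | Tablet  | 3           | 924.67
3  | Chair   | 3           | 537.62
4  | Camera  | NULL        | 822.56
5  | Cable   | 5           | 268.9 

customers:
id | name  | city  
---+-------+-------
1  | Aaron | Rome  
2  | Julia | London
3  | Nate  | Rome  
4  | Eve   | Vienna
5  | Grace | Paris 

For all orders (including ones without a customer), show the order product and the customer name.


LEFT JOIN keeps every row from orders (the left table); where customer_id has no match in customers, the customer columns become NULL. Walk through each order:
  - order 1 (Charger): customer_id=3 -> matches Nate
  - order 2 (Tablet): customer_id=3 -> matches Nate
  - order 3 (Chair): customer_id=3 -> matches Nate
  - order 4 (Camera): customer_id=NULL, no match -> kept with NULL
  - order 5 (Cable): customer_id=5 -> matches Grace
All 5 rows appear; 1 has NULL customer.

SQL:
SELECT a.product, b.name AS customer
FROM orders a
LEFT JOIN customers b ON a.customer_id = b.id

Result:
product | customer
--------+---------
Charger | Nate    
Tablet  | Nate    
Chair   | Nate    
Camera  | NULL    
Cable   | Grace   
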